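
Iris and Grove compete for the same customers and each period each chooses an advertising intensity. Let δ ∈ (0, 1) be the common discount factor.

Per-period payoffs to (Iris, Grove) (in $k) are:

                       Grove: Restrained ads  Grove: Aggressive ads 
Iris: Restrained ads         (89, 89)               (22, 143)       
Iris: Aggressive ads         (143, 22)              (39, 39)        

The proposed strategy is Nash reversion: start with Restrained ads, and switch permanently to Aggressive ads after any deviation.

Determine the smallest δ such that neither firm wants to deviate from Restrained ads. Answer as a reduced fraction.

27/52

Cooperation forever yields 89 each period: 89/(1−δ).
Deviating yields 143 once, then 39 forever: 143 + 39δ/(1−δ).
No profitable deviation requires 89/(1−δ) ≥ 143 + 39δ/(1−δ).
Multiplying by (1−δ): 89 ≥ 143(1−δ) + 39δ = 143 − 104δ.
So 104δ ≥ 54, i.e. δ ≥ 54/104 = 27/52.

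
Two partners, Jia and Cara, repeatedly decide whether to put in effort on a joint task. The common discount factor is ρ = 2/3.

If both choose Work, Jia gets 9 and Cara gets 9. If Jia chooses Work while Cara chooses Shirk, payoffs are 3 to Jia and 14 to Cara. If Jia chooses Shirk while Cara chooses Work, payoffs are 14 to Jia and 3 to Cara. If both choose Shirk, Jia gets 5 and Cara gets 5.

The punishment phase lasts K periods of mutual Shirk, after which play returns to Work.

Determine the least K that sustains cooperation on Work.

3

IC: ρ(1−ρ^K)/(1−ρ) ≥ (14−9)/(9−5) = 5/4.
With ρ = 2/3: need 1 − ρ^K ≥ 5/4·(1−2/3)/(2/3), i.e. ρ^K ≤ 0.3750.
Since (2/3)^2 = 0.4444 and (2/3)^3 = 0.2963, the smallest such K is 3.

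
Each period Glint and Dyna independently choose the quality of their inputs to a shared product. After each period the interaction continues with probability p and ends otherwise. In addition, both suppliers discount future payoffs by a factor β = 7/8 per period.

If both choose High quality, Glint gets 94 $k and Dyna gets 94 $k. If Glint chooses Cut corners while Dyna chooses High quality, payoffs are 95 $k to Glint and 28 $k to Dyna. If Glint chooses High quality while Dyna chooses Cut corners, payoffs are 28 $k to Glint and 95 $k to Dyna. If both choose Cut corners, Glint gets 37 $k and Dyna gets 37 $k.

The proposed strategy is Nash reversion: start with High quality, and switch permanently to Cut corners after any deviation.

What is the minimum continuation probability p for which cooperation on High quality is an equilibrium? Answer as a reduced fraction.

4/203

With continuation probability p and discount β, the effective per-period discount factor is βp.
Grim-trigger IC: βp ≥ (95−94)/(95−37) = 1/58.
So p ≥ (1/58)/(7/8) = 4/203.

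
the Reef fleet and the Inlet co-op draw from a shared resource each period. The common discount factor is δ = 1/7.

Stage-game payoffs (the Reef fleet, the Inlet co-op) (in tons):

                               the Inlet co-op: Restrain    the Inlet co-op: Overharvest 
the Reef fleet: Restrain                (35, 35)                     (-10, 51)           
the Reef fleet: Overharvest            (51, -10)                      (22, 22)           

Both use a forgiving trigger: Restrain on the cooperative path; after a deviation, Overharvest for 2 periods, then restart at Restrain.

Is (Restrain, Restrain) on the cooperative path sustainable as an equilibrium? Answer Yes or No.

A one-shot deviation gives 51 now, then 22 for 2 periods, then back to 35.
Gain from deviating: (51−35) today; loss: (35−22) in each of the next 2 periods.
No-deviation condition: (35−22)(δ+…+δ^2) ≥ 51−35, i.e. δ+…+δ^2 ≥ 16/13.
At δ = 1/7: δ+…+δ^2 = 0.1633 < 1.2308.
So cooperation is not sustainable.

No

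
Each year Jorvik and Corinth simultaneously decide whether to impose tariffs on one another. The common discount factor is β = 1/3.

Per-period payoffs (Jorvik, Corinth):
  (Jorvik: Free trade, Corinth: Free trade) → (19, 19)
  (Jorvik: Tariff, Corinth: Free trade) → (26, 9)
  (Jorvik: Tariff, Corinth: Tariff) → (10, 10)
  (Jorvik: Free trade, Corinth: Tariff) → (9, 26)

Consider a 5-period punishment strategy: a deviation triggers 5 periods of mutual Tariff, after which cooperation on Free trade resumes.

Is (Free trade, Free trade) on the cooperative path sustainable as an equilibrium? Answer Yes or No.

No

A one-shot deviation gives 26 now, then 10 for 5 periods, then back to 19.
Gain from deviating: (26−19) today; loss: (19−10) in each of the next 5 periods.
No-deviation condition: (19−10)(β+…+β^5) ≥ 26−19, i.e. β+…+β^5 ≥ 7/9.
At β = 1/3: β+…+β^5 = 0.4979 < 0.7778.
So cooperation is not sustainable.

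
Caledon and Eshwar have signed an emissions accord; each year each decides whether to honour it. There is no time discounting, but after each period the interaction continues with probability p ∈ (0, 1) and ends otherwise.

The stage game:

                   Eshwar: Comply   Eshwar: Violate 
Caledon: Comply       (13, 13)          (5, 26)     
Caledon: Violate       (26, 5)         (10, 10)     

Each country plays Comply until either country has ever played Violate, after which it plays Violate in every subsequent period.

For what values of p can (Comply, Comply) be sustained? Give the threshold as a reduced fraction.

13/16

With no time discounting, the continuation probability p plays the role of the discount factor.
Grim-trigger IC: 13/(1−p) ≥ 26 + 10p/(1−p) ⇒ p ≥ (26−13)/(26−10) = 13/16.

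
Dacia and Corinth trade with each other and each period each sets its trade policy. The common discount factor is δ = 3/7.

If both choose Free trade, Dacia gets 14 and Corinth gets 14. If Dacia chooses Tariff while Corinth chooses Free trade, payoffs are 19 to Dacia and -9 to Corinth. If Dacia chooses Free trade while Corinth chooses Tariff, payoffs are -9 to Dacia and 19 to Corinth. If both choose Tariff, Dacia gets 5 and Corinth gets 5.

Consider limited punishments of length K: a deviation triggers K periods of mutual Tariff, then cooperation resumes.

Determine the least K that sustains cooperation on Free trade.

2

IC: δ(1−δ^K)/(1−δ) ≥ (19−14)/(14−5) = 5/9.
With δ = 3/7: need 1 − δ^K ≥ 5/9·(1−3/7)/(3/7), i.e. δ^K ≤ 0.2593.
Since (3/7)^1 = 0.4286 and (3/7)^2 = 0.1837, the smallest such K is 2.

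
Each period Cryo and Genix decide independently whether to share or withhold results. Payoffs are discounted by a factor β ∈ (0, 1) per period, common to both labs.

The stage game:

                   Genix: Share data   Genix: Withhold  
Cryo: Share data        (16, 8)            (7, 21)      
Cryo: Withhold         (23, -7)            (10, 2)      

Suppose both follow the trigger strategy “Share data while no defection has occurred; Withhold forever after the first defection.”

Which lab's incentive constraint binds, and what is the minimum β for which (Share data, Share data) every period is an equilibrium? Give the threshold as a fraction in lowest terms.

Cryo's threshold: (23−16)/(23−10) = 7/13.
Genix's threshold: (21−8)/(21−2) = 13/19.
7/13 < 13/19, so Genix binds and β* = 13/19.

Genix; β ≥ 13/19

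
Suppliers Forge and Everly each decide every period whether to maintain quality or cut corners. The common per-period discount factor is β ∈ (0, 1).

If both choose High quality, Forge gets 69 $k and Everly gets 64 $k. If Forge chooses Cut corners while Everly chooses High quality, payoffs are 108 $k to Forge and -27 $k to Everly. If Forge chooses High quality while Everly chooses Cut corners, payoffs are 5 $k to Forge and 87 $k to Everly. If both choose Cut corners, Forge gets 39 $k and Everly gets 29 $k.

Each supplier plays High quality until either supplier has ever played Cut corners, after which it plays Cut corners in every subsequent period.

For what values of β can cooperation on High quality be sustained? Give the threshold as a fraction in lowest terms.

13/23

Forge's threshold: (108−69)/(108−39) = 13/23.
Everly's threshold: (87−64)/(87−29) = 23/58.
13/23 > 23/58, so Forge binds and β* = 13/23.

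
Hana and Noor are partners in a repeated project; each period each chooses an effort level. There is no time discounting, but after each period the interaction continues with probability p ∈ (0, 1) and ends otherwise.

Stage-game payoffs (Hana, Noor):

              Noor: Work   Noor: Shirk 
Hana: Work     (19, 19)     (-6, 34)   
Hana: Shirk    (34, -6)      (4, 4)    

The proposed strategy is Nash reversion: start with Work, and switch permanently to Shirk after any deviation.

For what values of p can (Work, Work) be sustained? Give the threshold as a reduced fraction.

1/2

With no time discounting, the continuation probability p plays the role of the discount factor.
Grim-trigger IC: 19/(1−p) ≥ 34 + 4p/(1−p) ⇒ p ≥ (34−19)/(34−4) = 1/2.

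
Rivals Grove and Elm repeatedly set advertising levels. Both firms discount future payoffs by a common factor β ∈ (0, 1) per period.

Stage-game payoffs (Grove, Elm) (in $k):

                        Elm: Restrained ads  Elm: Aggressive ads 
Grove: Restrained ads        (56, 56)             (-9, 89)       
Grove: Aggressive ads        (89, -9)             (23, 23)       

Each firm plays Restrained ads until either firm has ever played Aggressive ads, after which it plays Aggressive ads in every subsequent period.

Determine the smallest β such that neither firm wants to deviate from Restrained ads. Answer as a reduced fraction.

1/2

One-period gain from deviating is 89 − 56 = 33. The loss is 56 − 23 = 33 in every subsequent period, with present value 33·β/(1−β).
Deviation is unprofitable when 33·β/(1−β) ≥ 33, i.e. β/(1−β) ≥ 1.
Equivalently β ≥ 33/(33+33) = 1/2.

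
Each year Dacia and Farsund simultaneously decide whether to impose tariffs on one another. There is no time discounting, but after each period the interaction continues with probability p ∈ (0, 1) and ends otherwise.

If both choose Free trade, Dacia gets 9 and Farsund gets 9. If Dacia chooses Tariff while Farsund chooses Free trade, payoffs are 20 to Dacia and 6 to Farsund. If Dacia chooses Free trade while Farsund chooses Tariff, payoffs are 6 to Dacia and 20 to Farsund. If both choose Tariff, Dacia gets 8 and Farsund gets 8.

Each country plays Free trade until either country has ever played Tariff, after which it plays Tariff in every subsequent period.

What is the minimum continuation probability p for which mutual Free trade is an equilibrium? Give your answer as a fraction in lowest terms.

With no time discounting, the continuation probability p plays the role of the discount factor.
Grim-trigger IC: 9/(1−p) ≥ 20 + 8p/(1−p) ⇒ p ≥ (20−9)/(20−8) = 11/12.

11/12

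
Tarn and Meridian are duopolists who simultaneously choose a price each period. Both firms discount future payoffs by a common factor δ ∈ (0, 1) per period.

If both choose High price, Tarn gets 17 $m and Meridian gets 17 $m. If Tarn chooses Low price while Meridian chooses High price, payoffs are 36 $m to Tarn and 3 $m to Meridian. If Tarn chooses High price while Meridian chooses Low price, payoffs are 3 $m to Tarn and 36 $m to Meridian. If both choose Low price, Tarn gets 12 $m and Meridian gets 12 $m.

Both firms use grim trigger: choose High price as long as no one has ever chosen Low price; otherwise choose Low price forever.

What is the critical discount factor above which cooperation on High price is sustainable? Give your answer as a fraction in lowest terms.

19/24

Cooperation forever yields 17 each period: 17/(1−δ).
Deviating yields 36 once, then 12 forever: 36 + 12δ/(1−δ).
No profitable deviation requires 17/(1−δ) ≥ 36 + 12δ/(1−δ).
Multiplying by (1−δ): 17 ≥ 36(1−δ) + 12δ = 36 − 24δ.
So 24δ ≥ 19, i.e. δ ≥ 19/24.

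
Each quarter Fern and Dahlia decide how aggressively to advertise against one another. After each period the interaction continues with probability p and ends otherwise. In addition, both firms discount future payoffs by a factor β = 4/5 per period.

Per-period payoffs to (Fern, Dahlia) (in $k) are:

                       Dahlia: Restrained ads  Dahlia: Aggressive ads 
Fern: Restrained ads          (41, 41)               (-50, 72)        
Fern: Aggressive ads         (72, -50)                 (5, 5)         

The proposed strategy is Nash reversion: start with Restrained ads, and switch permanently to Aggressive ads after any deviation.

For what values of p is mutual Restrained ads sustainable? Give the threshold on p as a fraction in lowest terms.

Expected continuation weight on next period's payoff is β·p = 4/5·p, which plays the role of the discount factor.
Cooperation requires 4/5·p ≥ (72−41)/(72−5) = 31/67, hence p ≥ 155/268.

155/268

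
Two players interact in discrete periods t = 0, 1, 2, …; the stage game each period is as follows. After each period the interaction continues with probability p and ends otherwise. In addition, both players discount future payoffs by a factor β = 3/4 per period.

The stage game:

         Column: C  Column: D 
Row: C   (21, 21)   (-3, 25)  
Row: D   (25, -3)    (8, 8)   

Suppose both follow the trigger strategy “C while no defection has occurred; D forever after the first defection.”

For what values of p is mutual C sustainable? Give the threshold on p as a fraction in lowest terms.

16/51

With continuation probability p and discount β, the effective per-period discount factor is βp.
Grim-trigger IC: βp ≥ (25−21)/(25−8) = 4/17.
So p ≥ (4/17)/(3/4) = 16/51.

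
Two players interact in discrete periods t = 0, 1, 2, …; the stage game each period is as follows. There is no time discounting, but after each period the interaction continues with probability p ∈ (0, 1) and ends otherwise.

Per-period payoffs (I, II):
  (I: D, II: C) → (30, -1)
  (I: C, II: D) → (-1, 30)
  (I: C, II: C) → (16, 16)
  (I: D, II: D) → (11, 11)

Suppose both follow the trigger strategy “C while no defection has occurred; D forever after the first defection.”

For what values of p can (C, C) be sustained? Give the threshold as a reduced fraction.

14/19

Expected cooperation value is 16 + p·16 + p²·16 + … = 16/(1−p); deviation gives 30 + p·11/(1−p).
16 ≥ 30(1−p) + 11p ⇒ 19p ≥ 14 ⇒ p ≥ 14/19.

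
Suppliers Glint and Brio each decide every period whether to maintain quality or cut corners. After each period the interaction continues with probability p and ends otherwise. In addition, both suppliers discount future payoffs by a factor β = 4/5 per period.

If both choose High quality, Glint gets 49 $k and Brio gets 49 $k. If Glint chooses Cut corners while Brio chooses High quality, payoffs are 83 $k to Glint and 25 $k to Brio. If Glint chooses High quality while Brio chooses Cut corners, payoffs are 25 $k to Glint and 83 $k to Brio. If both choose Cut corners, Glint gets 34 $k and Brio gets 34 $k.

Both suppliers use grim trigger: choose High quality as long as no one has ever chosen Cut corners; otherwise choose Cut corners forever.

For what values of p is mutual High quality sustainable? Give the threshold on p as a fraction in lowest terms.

85/98

With continuation probability p and discount β, the effective per-period discount factor is βp.
Grim-trigger IC: βp ≥ (83−49)/(83−34) = 34/49.
So p ≥ (34/49)/(4/5) = 85/98.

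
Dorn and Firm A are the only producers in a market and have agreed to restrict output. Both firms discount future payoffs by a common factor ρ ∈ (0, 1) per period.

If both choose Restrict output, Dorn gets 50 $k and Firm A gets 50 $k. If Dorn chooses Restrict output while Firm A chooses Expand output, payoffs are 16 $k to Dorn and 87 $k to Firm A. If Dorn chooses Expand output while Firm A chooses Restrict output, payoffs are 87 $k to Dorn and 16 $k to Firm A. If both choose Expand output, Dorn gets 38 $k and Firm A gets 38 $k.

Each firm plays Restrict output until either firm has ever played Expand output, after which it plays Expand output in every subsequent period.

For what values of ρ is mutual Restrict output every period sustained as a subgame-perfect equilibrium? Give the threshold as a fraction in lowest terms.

50/(1−ρ) ≥ 87 + 38ρ/(1−ρ)
50 ≥ 87 − 49ρ
ρ ≥ 37/49.

37/49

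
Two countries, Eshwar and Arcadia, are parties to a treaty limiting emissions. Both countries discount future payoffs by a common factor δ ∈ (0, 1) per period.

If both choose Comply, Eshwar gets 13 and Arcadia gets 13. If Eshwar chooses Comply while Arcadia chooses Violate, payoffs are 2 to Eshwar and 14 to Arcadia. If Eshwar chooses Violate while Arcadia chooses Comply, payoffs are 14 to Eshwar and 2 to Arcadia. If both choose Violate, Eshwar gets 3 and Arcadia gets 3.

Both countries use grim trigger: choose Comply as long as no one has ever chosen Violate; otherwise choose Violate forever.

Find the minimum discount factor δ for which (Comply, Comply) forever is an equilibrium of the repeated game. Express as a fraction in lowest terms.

13/(1−δ) ≥ 14 + 3δ/(1−δ)
13 ≥ 14 − 11δ
δ ≥ 1/11.

1/11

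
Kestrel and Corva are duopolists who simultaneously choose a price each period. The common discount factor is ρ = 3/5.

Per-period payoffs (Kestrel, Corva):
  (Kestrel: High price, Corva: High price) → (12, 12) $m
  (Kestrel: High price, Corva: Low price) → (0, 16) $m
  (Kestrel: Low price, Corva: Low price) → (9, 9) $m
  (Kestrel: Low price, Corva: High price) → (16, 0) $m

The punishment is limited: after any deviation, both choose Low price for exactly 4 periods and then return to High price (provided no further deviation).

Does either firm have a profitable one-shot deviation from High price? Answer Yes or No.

Yes

A one-shot deviation gives 16 now, then 9 for 4 periods, then back to 12.
Gain from deviating: (16−12) today; loss: (12−9) in each of the next 4 periods.
No-deviation condition: (12−9)(ρ+…+ρ^4) ≥ 16−12, i.e. ρ+…+ρ^4 ≥ 4/3.
At ρ = 3/5: ρ+…+ρ^4 = 1.3056 < 1.3333.
So cooperation is not sustainable.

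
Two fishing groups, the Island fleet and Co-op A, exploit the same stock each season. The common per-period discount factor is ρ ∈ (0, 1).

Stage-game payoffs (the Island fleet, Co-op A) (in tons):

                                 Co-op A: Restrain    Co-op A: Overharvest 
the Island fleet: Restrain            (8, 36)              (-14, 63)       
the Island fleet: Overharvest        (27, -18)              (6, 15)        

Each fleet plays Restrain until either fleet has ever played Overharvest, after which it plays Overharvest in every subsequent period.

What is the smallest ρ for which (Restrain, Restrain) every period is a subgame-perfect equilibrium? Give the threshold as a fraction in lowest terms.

19/21

the Island fleet's threshold: (27−8)/(27−6) = 19/21.
Co-op A's threshold: (63−36)/(63−15) = 9/16.
19/21 > 9/16, so the Island fleet binds and ρ* = 19/21.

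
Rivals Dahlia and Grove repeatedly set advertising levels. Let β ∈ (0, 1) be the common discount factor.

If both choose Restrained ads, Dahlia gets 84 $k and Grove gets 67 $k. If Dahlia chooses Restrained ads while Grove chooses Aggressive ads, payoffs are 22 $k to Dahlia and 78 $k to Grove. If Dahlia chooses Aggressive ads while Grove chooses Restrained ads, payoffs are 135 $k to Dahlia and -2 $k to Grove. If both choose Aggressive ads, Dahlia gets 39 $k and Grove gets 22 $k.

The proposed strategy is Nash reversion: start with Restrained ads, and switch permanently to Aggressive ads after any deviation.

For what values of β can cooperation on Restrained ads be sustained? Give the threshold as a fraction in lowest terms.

Dahlia: cooperation gives 84 each period; deviation gives 135 once then 39 forever.
  84/(1−β) ≥ 135 + 39β/(1−β) ⇒ β ≥ 51/96 = 17/32.
Grove: cooperation gives 67 each period; deviation gives 78 once then 22 forever.
  β ≥ 11/56.
Both must hold, so the binding constraint is Dahlia's: β ≥ 17/32.

17/32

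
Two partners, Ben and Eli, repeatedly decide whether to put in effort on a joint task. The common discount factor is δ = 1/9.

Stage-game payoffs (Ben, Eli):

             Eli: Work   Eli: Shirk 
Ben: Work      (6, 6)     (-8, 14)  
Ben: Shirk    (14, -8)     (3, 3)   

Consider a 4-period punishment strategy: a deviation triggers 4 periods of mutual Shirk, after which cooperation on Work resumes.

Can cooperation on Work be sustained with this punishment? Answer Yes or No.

No

A one-shot deviation gives 14 now, then 3 for 4 periods, then back to 6.
Gain from deviating: (14−6) today; loss: (6−3) in each of the next 4 periods.
No-deviation condition: (6−3)(δ+…+δ^4) ≥ 14−6, i.e. δ+…+δ^4 ≥ 8/3.
At δ = 1/9: δ+…+δ^4 = 0.1250 < 2.6667.
So cooperation is not sustainable.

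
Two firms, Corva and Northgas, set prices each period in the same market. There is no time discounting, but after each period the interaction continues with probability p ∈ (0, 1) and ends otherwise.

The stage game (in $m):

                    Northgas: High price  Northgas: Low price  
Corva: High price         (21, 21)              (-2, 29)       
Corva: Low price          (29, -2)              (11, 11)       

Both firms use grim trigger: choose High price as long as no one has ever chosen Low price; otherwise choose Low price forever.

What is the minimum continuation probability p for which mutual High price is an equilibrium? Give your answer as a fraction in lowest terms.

With no time discounting, the continuation probability p plays the role of the discount factor.
Grim-trigger IC: 21/(1−p) ≥ 29 + 11p/(1−p) ⇒ p ≥ (29−21)/(29−11) = 4/9.

4/9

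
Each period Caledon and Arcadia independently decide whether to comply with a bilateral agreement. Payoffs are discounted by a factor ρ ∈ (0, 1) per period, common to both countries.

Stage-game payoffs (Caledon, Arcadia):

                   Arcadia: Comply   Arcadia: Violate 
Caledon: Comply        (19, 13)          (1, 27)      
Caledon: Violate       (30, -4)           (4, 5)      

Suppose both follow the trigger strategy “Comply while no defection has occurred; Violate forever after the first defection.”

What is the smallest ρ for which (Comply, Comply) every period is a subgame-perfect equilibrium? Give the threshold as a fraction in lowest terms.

For Caledon: deviation gain 30−19 = 11, per-period punishment loss 19−4 = 15. IC gives ρ ≥ 11/26.
For Arcadia: gain 14, loss 8 per period, so ρ ≥ 14/22 = 7/11.
The tighter constraint is Arcadia's, so cooperation needs ρ ≥ 7/11.

7/11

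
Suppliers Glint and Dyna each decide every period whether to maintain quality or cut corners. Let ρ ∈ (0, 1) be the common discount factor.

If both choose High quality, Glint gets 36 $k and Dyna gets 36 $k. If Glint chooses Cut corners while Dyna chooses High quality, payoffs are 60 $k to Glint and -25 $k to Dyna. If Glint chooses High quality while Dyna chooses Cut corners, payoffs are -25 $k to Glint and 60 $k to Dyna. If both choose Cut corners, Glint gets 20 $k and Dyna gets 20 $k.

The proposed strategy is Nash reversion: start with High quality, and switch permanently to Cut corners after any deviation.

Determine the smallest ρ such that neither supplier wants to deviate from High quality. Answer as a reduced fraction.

36/(1−ρ) ≥ 60 + 20ρ/(1−ρ)
36 ≥ 60 − 40ρ
ρ ≥ 24/40 = 3/5.

3/5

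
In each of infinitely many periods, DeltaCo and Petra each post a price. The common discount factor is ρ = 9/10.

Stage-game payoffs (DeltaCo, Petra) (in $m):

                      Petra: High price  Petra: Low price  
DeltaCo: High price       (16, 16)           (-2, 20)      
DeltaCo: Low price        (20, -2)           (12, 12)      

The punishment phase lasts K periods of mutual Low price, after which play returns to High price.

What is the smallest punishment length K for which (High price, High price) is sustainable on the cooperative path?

No profitable deviation requires (16−12)(ρ+…+ρ^K) ≥ 20−16, i.e. ρ+…+ρ^K ≥ 1 ≈ 1.0000.
With ρ = 9/10, the partial sums are K=1: 0.9000, K=2: 1.7100.
K = 2 is the first length at which the sum reaches 1.0000.

2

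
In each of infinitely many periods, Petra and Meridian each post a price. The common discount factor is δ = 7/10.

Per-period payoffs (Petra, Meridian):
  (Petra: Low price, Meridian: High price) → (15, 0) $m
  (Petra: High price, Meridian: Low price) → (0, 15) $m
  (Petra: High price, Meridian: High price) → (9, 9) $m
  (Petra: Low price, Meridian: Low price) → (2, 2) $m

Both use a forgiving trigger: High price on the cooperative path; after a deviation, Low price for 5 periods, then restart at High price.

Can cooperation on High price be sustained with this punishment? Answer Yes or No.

Yes

Comparing payoff streams over the 6 periods until play realigns: cooperate → 9(1+δ+…+δ^5); deviate → 15 + 2(δ+…+δ^5).
Cooperation is sustained iff (9−2)(δ+…+δ^5) ≥ 15−9.
δ+…+δ^5 = 7/10·(1−(7/10)^5)/(1−7/10) = 1.9412, and (15−9)/(9−2) = 0.8571.
1.9412 ≥ 0.8571, so cooperation is sustainable.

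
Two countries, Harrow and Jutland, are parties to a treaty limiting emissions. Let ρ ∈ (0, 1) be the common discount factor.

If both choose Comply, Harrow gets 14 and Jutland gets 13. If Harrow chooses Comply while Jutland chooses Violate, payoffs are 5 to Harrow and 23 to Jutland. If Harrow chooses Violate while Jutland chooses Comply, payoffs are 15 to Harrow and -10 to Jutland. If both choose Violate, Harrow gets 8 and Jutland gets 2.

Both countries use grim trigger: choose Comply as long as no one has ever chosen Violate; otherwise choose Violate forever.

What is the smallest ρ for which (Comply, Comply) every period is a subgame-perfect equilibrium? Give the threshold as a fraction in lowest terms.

For Harrow: deviation gain 15−14 = 1, per-period punishment loss 14−8 = 6. IC gives ρ ≥ 1/7.
For Jutland: gain 10, loss 11 per period, so ρ ≥ 10/21.
The tighter constraint is Jutland's, so cooperation needs ρ ≥ 10/21.

10/21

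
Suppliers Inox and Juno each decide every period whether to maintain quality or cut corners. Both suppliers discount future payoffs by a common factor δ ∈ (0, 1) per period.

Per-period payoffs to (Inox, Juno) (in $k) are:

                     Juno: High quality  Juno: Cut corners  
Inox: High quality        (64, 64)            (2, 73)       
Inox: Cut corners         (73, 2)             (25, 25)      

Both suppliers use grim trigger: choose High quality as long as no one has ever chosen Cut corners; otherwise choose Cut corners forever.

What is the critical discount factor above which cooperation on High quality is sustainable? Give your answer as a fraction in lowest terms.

3/16

Cooperation forever yields 64 each period: 64/(1−δ).
Deviating yields 73 once, then 25 forever: 73 + 25δ/(1−δ).
No profitable deviation requires 64/(1−δ) ≥ 73 + 25δ/(1−δ).
Multiplying by (1−δ): 64 ≥ 73(1−δ) + 25δ = 73 − 48δ.
So 48δ ≥ 9, i.e. δ ≥ 9/48 = 3/16.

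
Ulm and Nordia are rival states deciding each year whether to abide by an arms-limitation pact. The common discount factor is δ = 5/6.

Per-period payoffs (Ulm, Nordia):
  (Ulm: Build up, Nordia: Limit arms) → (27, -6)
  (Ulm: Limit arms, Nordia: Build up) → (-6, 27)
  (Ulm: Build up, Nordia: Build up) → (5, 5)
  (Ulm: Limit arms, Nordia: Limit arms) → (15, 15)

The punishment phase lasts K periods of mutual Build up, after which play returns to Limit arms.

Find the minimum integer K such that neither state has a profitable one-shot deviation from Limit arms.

2

No profitable deviation requires (15−5)(δ+…+δ^K) ≥ 27−15, i.e. δ+…+δ^K ≥ 6/5 ≈ 1.2000.
With δ = 5/6, the partial sums are K=1: 0.8333, K=2: 1.5278.
K = 2 is the first length at which the sum reaches 1.2000.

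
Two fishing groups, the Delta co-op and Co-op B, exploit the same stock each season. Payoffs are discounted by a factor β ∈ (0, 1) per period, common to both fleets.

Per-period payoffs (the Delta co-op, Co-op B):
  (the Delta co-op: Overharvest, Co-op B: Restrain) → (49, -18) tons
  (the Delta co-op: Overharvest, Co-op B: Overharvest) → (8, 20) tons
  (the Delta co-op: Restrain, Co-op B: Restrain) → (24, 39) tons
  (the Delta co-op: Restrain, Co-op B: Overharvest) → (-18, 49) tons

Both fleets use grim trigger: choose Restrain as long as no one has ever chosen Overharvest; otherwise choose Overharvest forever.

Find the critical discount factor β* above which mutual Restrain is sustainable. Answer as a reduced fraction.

25/41

For the Delta co-op: deviation gain 49−24 = 25, per-period punishment loss 24−8 = 16. IC gives β ≥ 25/41.
For Co-op B: gain 10, loss 19 per period, so β ≥ 10/29.
The tighter constraint is the Delta co-op's, so cooperation needs β ≥ 25/41.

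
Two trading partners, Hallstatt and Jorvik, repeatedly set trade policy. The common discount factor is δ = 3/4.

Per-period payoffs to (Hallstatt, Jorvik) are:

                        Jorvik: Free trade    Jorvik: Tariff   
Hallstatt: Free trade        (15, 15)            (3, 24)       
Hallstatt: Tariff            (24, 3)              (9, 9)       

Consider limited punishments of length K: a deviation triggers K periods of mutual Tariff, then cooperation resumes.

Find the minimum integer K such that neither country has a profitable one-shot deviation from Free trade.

3

Need Σ_{k=1}^{K} δ^k ≥ (24−15)/(15−9) = 1.5000 at δ = 3/4.
At K = 2 the sum is 1.3125 < 1.5000; at K = 3 it is 1.7344 ≥ 1.5000.
So the minimum punishment length is K = 3.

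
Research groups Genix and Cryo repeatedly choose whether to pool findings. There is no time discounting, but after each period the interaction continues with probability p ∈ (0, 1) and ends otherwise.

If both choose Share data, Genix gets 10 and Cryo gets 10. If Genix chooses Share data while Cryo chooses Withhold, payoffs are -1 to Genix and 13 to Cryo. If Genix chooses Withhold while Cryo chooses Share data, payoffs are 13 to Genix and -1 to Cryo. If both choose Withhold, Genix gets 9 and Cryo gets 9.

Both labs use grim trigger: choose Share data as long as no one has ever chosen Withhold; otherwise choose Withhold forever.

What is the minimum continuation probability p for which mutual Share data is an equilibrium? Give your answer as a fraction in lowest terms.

3/4

Expected cooperation value is 10 + p·10 + p²·10 + … = 10/(1−p); deviation gives 13 + p·9/(1−p).
10 ≥ 13(1−p) + 9p ⇒ 4p ≥ 3 ⇒ p ≥ 3/4.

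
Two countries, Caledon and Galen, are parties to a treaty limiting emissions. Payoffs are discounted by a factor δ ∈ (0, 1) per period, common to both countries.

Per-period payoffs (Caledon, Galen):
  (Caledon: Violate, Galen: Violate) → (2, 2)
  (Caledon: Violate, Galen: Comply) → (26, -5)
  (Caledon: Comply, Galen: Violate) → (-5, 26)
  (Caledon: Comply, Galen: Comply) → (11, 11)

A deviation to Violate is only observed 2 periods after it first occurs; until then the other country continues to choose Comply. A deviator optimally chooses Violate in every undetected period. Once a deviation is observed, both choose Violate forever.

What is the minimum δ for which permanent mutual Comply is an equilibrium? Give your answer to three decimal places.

0.791

Deviating for the 2 undetected periods gains 26−11 = 15 per period over cooperation, then loses 11−2 = 9 per period forever once punishment starts.
Gain: 15(1 + δ + … + δ^1); loss: 9·δ^2/(1−δ).
No profitable deviation ⇔ 15(1−δ^2) ≤ 9·δ^2, i.e. δ^2 ≥ 15/(15+9) = 5/8.
Hence δ ≥ (5/8)^(1/2) ≈ 0.791.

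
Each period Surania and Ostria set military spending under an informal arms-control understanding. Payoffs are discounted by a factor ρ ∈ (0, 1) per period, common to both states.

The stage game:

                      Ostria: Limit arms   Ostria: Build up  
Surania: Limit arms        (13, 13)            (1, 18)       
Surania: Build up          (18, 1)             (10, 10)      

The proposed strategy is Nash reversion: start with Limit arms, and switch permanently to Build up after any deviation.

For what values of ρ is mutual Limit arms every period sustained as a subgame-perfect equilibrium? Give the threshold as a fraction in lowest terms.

Cooperation forever yields 13 each period: 13/(1−ρ).
Deviating yields 18 once, then 10 forever: 18 + 10ρ/(1−ρ).
No profitable deviation requires 13/(1−ρ) ≥ 18 + 10ρ/(1−ρ).
Multiplying by (1−ρ): 13 ≥ 18(1−ρ) + 10ρ = 18 − 8ρ.
So 8ρ ≥ 5, i.e. ρ ≥ 5/8.

5/8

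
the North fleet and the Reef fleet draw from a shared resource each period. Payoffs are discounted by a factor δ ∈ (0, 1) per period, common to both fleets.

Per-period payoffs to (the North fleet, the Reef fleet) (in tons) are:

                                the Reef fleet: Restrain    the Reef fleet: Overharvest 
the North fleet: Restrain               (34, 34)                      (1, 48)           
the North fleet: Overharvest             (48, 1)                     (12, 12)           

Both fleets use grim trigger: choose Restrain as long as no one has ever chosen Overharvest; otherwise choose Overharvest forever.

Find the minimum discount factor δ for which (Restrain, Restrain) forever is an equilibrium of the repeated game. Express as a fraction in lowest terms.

Cooperation forever yields 34 each period: 34/(1−δ).
Deviating yields 48 once, then 12 forever: 48 + 12δ/(1−δ).
No profitable deviation requires 34/(1−δ) ≥ 48 + 12δ/(1−δ).
Multiplying by (1−δ): 34 ≥ 48(1−δ) + 12δ = 48 − 36δ.
So 36δ ≥ 14, i.e. δ ≥ 14/36 = 7/18.

7/18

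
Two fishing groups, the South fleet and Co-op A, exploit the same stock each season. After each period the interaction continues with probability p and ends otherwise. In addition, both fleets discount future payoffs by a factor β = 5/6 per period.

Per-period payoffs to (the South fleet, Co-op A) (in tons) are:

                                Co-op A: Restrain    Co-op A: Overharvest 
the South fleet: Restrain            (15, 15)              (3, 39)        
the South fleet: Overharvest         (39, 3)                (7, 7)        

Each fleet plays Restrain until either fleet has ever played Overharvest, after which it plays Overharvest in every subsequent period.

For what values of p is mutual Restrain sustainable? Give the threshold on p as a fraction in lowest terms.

9/10

Expected continuation weight on next period's payoff is β·p = 5/6·p, which plays the role of the discount factor.
Cooperation requires 5/6·p ≥ (39−15)/(39−7) = 3/4, hence p ≥ 9/10.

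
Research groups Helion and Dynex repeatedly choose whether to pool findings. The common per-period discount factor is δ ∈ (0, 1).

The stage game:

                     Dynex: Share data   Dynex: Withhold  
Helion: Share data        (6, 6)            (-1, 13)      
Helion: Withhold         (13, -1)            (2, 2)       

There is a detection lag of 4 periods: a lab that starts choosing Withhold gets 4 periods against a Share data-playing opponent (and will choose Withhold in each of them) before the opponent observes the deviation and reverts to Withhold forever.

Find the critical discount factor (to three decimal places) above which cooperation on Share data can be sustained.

0.893

A deviator earns 13 for 4 periods, then 2 forever; cooperating earns 6 forever. Multiplying the IC by (1−δ):
6 ≥ 13(1−δ^4) + 2δ^4, so 11·δ^4 ≥ 7 and δ^4 ≥ 7/11.
δ ≥ (7/11)^(1/4) ≈ 0.893.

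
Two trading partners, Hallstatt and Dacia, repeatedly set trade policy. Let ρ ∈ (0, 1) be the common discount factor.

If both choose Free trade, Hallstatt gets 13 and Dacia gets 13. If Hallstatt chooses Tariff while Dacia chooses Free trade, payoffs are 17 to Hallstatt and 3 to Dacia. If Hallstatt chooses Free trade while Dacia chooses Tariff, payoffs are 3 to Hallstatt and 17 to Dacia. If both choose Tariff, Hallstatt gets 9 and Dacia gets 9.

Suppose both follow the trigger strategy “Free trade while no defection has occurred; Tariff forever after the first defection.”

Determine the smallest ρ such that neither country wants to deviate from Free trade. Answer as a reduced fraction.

1/2

Cooperation forever yields 13 each period: 13/(1−ρ).
Deviating yields 17 once, then 9 forever: 17 + 9ρ/(1−ρ).
No profitable deviation requires 13/(1−ρ) ≥ 17 + 9ρ/(1−ρ).
Multiplying by (1−ρ): 13 ≥ 17(1−ρ) + 9ρ = 17 − 8ρ.
So 8ρ ≥ 4, i.e. ρ ≥ 4/8 = 1/2.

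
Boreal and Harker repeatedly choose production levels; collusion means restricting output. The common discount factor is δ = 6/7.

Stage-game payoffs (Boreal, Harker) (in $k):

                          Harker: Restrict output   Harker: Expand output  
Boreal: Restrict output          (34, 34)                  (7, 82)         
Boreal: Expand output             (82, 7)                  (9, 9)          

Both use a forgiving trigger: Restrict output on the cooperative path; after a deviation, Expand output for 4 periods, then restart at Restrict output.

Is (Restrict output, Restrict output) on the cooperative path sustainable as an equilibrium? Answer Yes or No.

A one-shot deviation gives 82 now, then 9 for 4 periods, then back to 34.
Gain from deviating: (82−34) today; loss: (34−9) in each of the next 4 periods.
No-deviation condition: (34−9)(δ+…+δ^4) ≥ 82−34, i.e. δ+…+δ^4 ≥ 48/25.
At δ = 6/7: δ+…+δ^4 = 2.7613 ≥ 1.9200.
So cooperation is sustainable.

Yes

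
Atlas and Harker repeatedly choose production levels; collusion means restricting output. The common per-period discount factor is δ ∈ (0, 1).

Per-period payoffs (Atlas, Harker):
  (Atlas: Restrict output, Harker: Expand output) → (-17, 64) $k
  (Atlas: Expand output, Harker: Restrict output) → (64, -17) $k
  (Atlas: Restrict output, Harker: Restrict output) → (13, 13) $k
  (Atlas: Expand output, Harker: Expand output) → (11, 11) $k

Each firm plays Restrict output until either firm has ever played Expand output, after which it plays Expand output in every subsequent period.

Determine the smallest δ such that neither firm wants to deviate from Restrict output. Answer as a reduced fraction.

Cooperation forever yields 13 each period: 13/(1−δ).
Deviating yields 64 once, then 11 forever: 64 + 11δ/(1−δ).
No profitable deviation requires 13/(1−δ) ≥ 64 + 11δ/(1−δ).
Multiplying by (1−δ): 13 ≥ 64(1−δ) + 11δ = 64 − 53δ.
So 53δ ≥ 51, i.e. δ ≥ 51/53.

51/53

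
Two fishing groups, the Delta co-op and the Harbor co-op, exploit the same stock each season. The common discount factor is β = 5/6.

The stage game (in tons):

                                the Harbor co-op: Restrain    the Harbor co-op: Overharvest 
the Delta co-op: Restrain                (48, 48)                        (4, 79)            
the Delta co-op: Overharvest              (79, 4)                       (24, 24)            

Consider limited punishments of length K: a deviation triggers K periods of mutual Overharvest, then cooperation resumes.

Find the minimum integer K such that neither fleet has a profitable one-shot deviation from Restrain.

2

IC: β(1−β^K)/(1−β) ≥ (79−48)/(48−24) = 31/24.
With β = 5/6: need 1 − β^K ≥ 31/24·(1−5/6)/(5/6), i.e. β^K ≤ 0.7417.
Since (5/6)^1 = 0.8333 and (5/6)^2 = 0.6944, the smallest such K is 2.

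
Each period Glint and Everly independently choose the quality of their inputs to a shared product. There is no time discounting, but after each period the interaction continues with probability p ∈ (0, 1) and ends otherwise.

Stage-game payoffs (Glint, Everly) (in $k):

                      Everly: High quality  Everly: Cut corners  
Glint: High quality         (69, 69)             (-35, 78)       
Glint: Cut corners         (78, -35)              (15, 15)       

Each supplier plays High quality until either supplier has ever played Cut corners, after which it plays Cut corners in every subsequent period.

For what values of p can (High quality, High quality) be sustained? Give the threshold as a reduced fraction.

1/7

Expected cooperation value is 69 + p·69 + p²·69 + … = 69/(1−p); deviation gives 78 + p·15/(1−p).
69 ≥ 78(1−p) + 15p ⇒ 63p ≥ 9 ⇒ p ≥ 9/63 = 1/7.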